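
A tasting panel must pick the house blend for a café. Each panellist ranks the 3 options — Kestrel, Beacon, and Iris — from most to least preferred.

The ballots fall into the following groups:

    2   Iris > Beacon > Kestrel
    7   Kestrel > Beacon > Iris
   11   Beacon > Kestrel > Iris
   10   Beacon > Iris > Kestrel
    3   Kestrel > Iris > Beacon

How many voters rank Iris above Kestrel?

Ballots ranking Iris above Kestrel: 2+10 = 12.
Ballots ranking Kestrel above Iris: 7+11+3 = 21.
So 12 of 33 voters prefer Iris to Kestrel.

12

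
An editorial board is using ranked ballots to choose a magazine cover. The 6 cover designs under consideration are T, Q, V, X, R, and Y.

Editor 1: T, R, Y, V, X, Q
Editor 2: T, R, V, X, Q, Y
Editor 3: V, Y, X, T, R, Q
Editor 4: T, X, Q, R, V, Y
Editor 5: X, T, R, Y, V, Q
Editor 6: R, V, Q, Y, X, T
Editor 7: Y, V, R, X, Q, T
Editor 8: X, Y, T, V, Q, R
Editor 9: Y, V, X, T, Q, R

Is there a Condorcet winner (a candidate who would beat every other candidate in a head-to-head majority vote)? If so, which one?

No Condorcet winner

Head-to-head results (9 voters total):
T vs Q: T wins 7–2.
T vs V: T wins 5–4.
T vs X: X wins 6–3.
T vs R: T wins 7–2.
T vs Y: Y wins 5–4.
Q vs V: V wins 8–1.
Q vs X: X wins 8–1.
Q vs R: R wins 6–3.
Q vs Y: Y wins 6–3.
V vs X: V wins 6–3.
V vs R: R wins 5–4.
V vs Y: Y wins 5–4.
X vs R: X wins 5–4.
X vs Y: Y wins 5–4.
R vs Y: R wins 5–4.
No candidate beats all others: T beats V beats X beats T, a majority cycle.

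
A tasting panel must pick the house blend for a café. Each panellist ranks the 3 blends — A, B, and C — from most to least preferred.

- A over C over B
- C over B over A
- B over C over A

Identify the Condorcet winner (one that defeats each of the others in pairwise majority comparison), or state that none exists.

C

Head-to-head results (3 voters total):
A vs B: B wins 2–1.
A vs C: C wins 2–1.
B vs C: C wins 2–1.
C beats each rival — A (2–1), B (2–1) — so C is the Condorcet winner.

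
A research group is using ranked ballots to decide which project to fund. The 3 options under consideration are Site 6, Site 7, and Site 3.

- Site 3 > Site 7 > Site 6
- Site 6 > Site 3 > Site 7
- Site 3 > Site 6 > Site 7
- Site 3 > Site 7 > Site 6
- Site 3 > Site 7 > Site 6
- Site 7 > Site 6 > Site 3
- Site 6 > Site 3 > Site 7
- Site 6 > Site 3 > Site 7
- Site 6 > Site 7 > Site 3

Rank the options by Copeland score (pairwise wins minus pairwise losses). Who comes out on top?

Site 6

Pairwise results:
  Site 6 vs Site 7: Site 6 wins 5–4.
  Site 6 vs Site 3: Site 6 wins 5–4.
  Site 7 vs Site 3: Site 3 wins 7–2.
Copeland scores (wins − losses):
  Site 6: 2 − 0 = 2
  Site 7: 0 − 2 = -2
  Site 3: 1 − 1 = 0
Site 6 has the best Copeland score.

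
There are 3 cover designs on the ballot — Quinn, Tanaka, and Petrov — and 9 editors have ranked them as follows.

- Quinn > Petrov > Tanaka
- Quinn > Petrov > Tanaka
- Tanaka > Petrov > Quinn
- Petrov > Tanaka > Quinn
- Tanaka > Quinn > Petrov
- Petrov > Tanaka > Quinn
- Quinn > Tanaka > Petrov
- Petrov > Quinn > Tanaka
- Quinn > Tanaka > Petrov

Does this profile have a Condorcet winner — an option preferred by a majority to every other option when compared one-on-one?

Head-to-head results (9 voters total):
Quinn vs Tanaka: Quinn wins 5–4.
Quinn vs Petrov: Quinn wins 5–4.
Tanaka vs Petrov: Petrov wins 5–4.
Quinn beats each rival — Tanaka (5–4), Petrov (5–4) — so Quinn is the Condorcet winner.

Yes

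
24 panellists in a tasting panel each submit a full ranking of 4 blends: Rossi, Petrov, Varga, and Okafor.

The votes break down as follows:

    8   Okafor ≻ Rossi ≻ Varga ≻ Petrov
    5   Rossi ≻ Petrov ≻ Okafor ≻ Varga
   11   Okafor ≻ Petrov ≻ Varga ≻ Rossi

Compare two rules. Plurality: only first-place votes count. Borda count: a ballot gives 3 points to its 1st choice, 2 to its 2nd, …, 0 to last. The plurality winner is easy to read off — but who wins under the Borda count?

Okafor

Plurality first-place counts: Rossi 5, Petrov 0, Varga 0, Okafor 19 → Okafor.
Borda totals: Rossi 31, Petrov 32, Varga 19, Okafor 62 → Okafor.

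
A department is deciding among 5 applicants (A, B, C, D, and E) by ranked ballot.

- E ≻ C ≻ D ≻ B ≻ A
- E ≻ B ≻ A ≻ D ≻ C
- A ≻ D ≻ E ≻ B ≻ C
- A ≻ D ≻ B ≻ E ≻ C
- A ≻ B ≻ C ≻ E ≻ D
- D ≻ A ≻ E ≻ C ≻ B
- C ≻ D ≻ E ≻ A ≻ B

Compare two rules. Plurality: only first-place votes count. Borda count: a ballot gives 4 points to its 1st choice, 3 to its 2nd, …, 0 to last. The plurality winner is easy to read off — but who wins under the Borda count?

A

Plurality first-place counts: A 3, B 0, C 1, D 1, E 2 → A.
Borda totals: A 18, B 10, C 10, D 16, E 16 → A.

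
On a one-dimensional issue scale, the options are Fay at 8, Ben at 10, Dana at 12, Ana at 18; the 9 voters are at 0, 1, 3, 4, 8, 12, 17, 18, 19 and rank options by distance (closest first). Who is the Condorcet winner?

With single-peaked preferences on a line, the Condorcet winner is the candidate closest to the median voter.
The median voter (position 8) is closest to Fay at 8.
Check: Fay vs Ben — voters closer to Fay: 5 of 9.

Fay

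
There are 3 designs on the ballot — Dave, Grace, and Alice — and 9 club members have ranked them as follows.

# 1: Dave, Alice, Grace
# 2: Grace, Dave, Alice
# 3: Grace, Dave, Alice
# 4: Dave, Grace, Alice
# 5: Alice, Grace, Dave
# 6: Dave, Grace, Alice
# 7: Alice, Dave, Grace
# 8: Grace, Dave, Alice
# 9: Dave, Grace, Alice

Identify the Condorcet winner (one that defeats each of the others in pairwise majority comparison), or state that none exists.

Head-to-head results (9 voters total):
Dave vs Grace: Dave wins 5–4.
Dave vs Alice: Dave wins 7–2.
Grace vs Alice: Grace wins 6–3.
Dave beats each rival — Grace (5–4), Alice (7–2) — so Dave is the Condorcet winner.

Dave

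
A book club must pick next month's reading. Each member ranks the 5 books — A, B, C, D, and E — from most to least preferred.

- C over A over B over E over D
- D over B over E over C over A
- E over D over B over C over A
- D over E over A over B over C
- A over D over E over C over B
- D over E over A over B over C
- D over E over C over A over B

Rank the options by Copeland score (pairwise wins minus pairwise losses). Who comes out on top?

Pairwise results:
  A vs B: A wins 5–2.
  A vs C: C wins 4–3.
  A vs D: D wins 5–2.
  A vs E: E wins 5–2.
  B vs C: B wins 4–3.
  B vs D: D wins 6–1.
  B vs E: E wins 5–2.
  C vs D: D wins 6–1.
  C vs E: E wins 6–1.
  D vs E: D wins 5–2.
Copeland scores (wins − losses):
  A: 1 − 3 = -2
  B: 1 − 3 = -2
  C: 1 − 3 = -2
  D: 4 − 0 = 4
  E: 3 − 1 = 2
D has the best Copeland score.

D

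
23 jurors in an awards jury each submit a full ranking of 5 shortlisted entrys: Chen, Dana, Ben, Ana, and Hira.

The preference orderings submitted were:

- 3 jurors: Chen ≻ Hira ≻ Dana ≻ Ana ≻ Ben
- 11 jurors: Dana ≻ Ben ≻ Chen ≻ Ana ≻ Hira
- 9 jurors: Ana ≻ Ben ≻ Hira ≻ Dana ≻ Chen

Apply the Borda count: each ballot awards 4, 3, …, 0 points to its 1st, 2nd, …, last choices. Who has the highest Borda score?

Ben

Borda scores:
  Chen: 3·4 + 11·2 + 9·0 = 34
  Dana: 3·2 + 11·4 + 9·1 = 59
  Ben: 3·0 + 11·3 + 9·3 = 60
  Ana: 3·1 + 11·1 + 9·4 = 50
  Hira: 3·3 + 11·0 + 9·2 = 27
Ben has the highest total.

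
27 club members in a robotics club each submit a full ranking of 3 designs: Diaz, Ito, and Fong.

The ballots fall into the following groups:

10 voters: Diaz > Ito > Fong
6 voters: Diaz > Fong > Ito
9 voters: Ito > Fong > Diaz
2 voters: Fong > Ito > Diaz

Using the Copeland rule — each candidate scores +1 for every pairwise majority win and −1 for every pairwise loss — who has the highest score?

Diaz

Pairwise results:
  Diaz vs Ito: Diaz wins 16–11.
  Diaz vs Fong: Diaz wins 16–11.
  Ito vs Fong: Ito wins 19–8.
Copeland scores (wins − losses):
  Diaz: 2 − 0 = 2
  Ito: 1 − 1 = 0
  Fong: 0 − 2 = -2
Diaz has the best Copeland score.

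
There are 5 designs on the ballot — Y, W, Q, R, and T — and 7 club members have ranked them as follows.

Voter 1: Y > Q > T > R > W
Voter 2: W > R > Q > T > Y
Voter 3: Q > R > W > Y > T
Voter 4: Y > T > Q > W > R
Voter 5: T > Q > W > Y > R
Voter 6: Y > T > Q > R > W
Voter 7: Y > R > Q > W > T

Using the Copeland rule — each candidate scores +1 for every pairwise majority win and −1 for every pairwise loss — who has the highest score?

Y

Pairwise results:
  Y vs W: Y wins 4–3.
  Y vs Q: Y wins 4–3.
  Y vs R: Y wins 5–2.
  Y vs T: Y wins 5–2.
  W vs Q: Q wins 6–1.
  W vs R: R wins 4–3.
  W vs T: T wins 4–3.
  Q vs R: Q wins 5–2.
  Q vs T: Q wins 4–3.
  R vs T: T wins 4–3.
Copeland scores (wins − losses):
  Y: 4 − 0 = 4
  W: 0 − 4 = -4
  Q: 3 − 1 = 2
  R: 1 − 3 = -2
  T: 2 − 2 = 0
Y has the best Copeland score.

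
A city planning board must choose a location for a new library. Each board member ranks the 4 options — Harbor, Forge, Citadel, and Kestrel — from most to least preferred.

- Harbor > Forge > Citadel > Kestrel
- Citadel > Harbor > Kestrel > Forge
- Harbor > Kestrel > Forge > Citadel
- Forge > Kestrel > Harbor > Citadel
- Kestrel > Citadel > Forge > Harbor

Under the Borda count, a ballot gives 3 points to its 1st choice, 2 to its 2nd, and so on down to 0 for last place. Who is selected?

Harbor

Borda scores:
  Harbor: 3 + 2 + 3 + 1 + 0 = 9
  Forge: 2 + 0 + 1 + 3 + 1 = 7
  Citadel: 1 + 3 + 0 + 0 + 2 = 6
  Kestrel: 0 + 1 + 2 + 2 + 3 = 8
Harbor has the highest total.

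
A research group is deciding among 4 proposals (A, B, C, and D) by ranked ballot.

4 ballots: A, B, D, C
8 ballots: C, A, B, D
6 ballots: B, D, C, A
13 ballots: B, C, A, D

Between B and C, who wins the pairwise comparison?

B

Ballots ranking B above C: 4+6+13 = 23.
Ballots ranking C above B: 8.
B wins the head-to-head, 23–8.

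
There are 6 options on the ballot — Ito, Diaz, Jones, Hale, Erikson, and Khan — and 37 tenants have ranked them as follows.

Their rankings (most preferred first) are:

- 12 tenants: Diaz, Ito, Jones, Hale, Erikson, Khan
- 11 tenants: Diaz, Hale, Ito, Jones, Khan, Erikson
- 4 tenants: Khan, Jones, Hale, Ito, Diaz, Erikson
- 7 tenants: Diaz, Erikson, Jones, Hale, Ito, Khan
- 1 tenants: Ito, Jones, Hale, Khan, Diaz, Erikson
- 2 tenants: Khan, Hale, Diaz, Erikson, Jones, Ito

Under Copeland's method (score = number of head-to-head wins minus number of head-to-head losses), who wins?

Diaz

Pairwise results:
  Ito vs Diaz: Diaz wins 32–5.
  Ito vs Jones: Ito wins 24–13.
  Ito vs Hale: Hale wins 24–13.
  Ito vs Erikson: Ito wins 28–9.
  Ito vs Khan: Ito wins 31–6.
  Diaz vs Jones: Diaz wins 32–5.
  Diaz vs Hale: Diaz wins 30–7.
  Diaz vs Erikson: Diaz wins 37–0.
  Diaz vs Khan: Diaz wins 30–7.
  Jones vs Hale: Jones wins 24–13.
  Jones vs Erikson: Jones wins 28–9.
  Jones vs Khan: Jones wins 31–6.
  Hale vs Erikson: Hale wins 30–7.
  Hale vs Khan: Hale wins 31–6.
  Erikson vs Khan: Erikson wins 19–18.
Copeland scores (wins − losses):
  Ito: 3 − 2 = 1
  Diaz: 5 − 0 = 5
  Jones: 3 − 2 = 1
  Hale: 3 − 2 = 1
  Erikson: 1 − 4 = -3
  Khan: 0 − 5 = -5
Diaz has the best Copeland score.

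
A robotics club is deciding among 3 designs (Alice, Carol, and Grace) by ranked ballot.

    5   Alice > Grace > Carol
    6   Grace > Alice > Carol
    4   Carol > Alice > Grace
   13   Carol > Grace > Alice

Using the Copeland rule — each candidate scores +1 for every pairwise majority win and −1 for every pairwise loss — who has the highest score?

Pairwise results:
  Alice vs Carol: Carol wins 17–11.
  Alice vs Grace: Grace wins 19–9.
  Carol vs Grace: Carol wins 17–11.
Copeland scores (wins − losses):
  Alice: 0 − 2 = -2
  Carol: 2 − 0 = 2
  Grace: 1 − 1 = 0
Carol has the best Copeland score.

Carol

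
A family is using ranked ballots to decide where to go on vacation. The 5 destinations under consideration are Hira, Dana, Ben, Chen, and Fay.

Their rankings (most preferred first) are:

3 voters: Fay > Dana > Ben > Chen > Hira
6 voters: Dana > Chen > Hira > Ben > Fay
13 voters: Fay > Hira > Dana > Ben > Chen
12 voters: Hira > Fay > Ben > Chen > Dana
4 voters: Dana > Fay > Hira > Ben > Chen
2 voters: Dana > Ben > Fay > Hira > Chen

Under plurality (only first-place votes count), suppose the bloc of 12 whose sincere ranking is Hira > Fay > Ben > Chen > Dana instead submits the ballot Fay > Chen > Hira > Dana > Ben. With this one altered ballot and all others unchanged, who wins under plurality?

First-place totals with the altered ballot: Hira 0, Dana 12, Ben 0, Chen 0, Fay 28.
The winner is unchanged: still Fay.

Fay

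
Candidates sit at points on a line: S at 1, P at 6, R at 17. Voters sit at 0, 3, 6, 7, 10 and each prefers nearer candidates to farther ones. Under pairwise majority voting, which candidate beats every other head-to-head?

With single-peaked preferences on a line, the Condorcet winner is the candidate closest to the median voter.
The median voter (position 6) is closest to P at 6.
Check: P vs S — voters closer to P: 3 of 5.

P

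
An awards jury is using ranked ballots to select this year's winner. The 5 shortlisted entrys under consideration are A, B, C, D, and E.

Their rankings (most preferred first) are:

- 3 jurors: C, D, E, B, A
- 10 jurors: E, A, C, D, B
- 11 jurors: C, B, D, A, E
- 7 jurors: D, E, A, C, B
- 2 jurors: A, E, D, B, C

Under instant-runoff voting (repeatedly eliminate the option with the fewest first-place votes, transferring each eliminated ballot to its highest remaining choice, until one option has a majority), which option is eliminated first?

Round 1: C 14, E 10, D 7, A 2, B 0. B has the fewest and is eliminated.
Round 2: C 14, E 10, D 7, A 2. A has the fewest and is eliminated.
Round 3: C 14, E 12, D 7. D has the fewest and is eliminated.
Round 4: E 19, C 14. E has a majority.

B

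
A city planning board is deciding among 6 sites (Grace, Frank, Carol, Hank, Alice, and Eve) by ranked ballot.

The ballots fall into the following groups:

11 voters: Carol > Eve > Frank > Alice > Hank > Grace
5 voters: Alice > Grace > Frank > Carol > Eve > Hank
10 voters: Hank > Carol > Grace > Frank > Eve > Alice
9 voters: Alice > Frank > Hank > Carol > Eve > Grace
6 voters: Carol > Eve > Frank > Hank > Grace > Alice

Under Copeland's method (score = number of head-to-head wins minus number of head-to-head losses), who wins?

Carol

Pairwise results:
  Grace vs Frank: Frank wins 26–15.
  Grace vs Carol: Carol wins 36–5.
  Grace vs Hank: Hank wins 36–5.
  Grace vs Alice: Alice wins 25–16.
  Grace vs Eve: Eve wins 26–15.
  Frank vs Carol: Carol wins 27–14.
  Frank vs Hank: Frank wins 31–10.
  Frank vs Alice: Frank wins 27–14.
  Frank vs Eve: Frank wins 24–17.
  Carol vs Hank: Carol wins 22–19.
  Carol vs Alice: Carol wins 27–14.
  Carol vs Eve: Carol wins 41–0.
  Hank vs Alice: Alice wins 25–16.
  Hank vs Eve: Eve wins 22–19.
  Alice vs Eve: Eve wins 27–14.
Copeland scores (wins − losses):
  Grace: 0 − 5 = -5
  Frank: 4 − 1 = 3
  Carol: 5 − 0 = 5
  Hank: 1 − 4 = -3
  Alice: 2 − 3 = -1
  Eve: 3 − 2 = 1
Carol has the best Copeland score.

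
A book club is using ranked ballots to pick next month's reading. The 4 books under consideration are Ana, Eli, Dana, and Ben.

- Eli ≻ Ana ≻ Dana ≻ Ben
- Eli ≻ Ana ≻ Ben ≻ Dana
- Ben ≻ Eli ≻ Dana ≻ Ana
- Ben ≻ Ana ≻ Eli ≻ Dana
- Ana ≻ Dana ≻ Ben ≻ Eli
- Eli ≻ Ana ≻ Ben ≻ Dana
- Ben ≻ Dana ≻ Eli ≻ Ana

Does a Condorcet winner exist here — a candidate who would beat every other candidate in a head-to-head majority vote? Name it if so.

None — there is no Condorcet winner

Head-to-head results (7 voters total):
Ana vs Eli: Eli wins 5–2.
Ana vs Dana: Ana wins 5–2.
Ana vs Ben: Ana wins 4–3.
Eli vs Dana: Eli wins 5–2.
Eli vs Ben: Ben wins 4–3.
Dana vs Ben: Ben wins 5–2.
No candidate beats all others: Ana beats Ben beats Eli beats Ana, a majority cycle.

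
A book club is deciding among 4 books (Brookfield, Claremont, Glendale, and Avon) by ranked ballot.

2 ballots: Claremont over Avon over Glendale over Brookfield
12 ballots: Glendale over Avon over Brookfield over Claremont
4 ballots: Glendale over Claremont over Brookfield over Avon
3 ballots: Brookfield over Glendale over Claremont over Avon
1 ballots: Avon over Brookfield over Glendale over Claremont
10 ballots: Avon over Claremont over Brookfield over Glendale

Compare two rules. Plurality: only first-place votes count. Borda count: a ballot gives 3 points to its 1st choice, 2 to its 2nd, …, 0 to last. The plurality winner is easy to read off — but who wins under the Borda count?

Avon

Plurality first-place counts: Brookfield 3, Claremont 2, Glendale 16, Avon 11 → Glendale.
Borda totals: Brookfield 37, Claremont 37, Glendale 57, Avon 61 → Avon.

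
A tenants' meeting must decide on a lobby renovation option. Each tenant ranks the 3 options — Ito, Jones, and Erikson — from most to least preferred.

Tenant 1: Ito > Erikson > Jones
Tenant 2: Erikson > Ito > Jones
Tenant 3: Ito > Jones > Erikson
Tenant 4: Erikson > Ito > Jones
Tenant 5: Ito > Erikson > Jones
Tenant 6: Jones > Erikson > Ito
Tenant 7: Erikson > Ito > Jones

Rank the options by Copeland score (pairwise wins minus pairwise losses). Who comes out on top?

Erikson

Pairwise results:
  Ito vs Jones: Ito wins 6–1.
  Ito vs Erikson: Erikson wins 4–3.
  Jones vs Erikson: Erikson wins 5–2.
Copeland scores (wins − losses):
  Ito: 1 − 1 = 0
  Jones: 0 − 2 = -2
  Erikson: 2 − 0 = 2
Erikson has the best Copeland score.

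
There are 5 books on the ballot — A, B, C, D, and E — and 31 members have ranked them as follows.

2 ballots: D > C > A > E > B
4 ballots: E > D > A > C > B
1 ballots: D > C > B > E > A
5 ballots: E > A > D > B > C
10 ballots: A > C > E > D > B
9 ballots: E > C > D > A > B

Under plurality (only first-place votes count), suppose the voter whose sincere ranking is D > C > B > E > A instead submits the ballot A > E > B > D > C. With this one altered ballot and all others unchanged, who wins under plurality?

First-place totals with the altered ballot: A 11, B 0, C 0, D 2, E 18.
The winner is unchanged: still E.

E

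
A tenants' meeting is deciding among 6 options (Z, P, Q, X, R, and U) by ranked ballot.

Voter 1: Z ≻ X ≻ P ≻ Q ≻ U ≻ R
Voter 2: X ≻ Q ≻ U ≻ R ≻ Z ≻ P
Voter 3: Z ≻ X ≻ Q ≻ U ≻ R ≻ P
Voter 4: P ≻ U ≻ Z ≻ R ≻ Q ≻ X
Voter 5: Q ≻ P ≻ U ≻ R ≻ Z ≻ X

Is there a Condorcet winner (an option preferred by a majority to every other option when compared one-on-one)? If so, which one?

Head-to-head results (5 voters total):
Z vs P: Z wins 3–2.
Z vs Q: Z wins 3–2.
Z vs X: Z wins 4–1.
Z vs R: Z wins 3–2.
Z vs U: U wins 3–2.
P vs Q: Q wins 3–2.
P vs X: X wins 3–2.
P vs R: P wins 3–2.
P vs U: P wins 3–2.
Q vs X: X wins 3–2.
Q vs R: Q wins 4–1.
Q vs U: Q wins 4–1.
X vs R: X wins 3–2.
X vs U: X wins 3–2.
R vs U: U wins 5–0.
No candidate beats all others: Z beats P beats U beats Z, a majority cycle.

None — there is no Condorcet winner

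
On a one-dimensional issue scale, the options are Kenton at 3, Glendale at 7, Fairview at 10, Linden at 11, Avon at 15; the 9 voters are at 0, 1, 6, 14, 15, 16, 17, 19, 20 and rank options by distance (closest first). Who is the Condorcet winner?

Avon

With single-peaked preferences on a line, the Condorcet winner is the candidate closest to the median voter.
The median voter (position 15) is closest to Avon at 15.
Check: Avon vs Fairview — voters closer to Avon: 6 of 9.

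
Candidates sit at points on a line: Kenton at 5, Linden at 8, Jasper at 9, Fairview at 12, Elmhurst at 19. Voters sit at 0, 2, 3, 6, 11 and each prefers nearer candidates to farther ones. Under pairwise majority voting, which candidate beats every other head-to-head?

Kenton

With single-peaked preferences on a line, the Condorcet winner is the candidate closest to the median voter.
The median voter (position 3) is closest to Kenton at 5.
Check: Kenton vs Elmhurst — voters closer to Kenton: 5 of 5.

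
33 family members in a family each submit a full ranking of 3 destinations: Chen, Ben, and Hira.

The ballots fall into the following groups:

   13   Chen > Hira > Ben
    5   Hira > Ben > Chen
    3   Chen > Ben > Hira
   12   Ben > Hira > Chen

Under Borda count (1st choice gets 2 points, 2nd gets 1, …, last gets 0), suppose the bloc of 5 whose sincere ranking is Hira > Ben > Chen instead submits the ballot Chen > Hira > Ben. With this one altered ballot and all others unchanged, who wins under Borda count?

Chen

Borda totals with the altered ballot: Chen 42, Ben 27, Hira 30.
The switch changes the winner from Hira to Chen.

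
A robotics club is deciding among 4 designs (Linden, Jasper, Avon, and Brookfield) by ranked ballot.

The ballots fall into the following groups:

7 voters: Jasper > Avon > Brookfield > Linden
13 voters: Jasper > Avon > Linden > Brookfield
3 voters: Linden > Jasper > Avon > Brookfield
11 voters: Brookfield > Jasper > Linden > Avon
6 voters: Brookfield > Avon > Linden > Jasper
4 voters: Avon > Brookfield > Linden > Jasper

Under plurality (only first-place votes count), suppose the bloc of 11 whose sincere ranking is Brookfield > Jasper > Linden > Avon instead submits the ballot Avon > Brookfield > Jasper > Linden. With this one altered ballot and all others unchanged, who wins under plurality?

First-place totals with the altered ballot: Linden 3, Jasper 20, Avon 15, Brookfield 6.
The winner is unchanged: still Jasper.

Jasper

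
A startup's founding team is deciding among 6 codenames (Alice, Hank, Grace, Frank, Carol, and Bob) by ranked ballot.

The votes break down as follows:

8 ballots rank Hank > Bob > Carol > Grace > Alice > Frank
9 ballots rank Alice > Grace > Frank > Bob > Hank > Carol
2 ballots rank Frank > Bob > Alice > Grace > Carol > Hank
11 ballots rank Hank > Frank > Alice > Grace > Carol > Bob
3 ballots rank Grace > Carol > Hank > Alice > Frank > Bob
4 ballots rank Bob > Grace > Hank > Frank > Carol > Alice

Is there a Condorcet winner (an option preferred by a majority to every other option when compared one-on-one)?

Yes

Head-to-head results (37 voters total):
Alice vs Hank: Hank wins 26–11.
Alice vs Grace: Alice wins 22–15.
Alice vs Frank: Alice wins 20–17.
Alice vs Carol: Alice wins 22–15.
Alice vs Bob: Alice wins 23–14.
Hank vs Grace: Hank wins 19–18.
Hank vs Frank: Hank wins 26–11.
Hank vs Carol: Hank wins 32–5.
Hank vs Bob: Hank wins 22–15.
Grace vs Frank: Grace wins 24–13.
Grace vs Carol: Grace wins 29–8.
Grace vs Bob: Grace wins 23–14.
Frank vs Carol: Frank wins 26–11.
Frank vs Bob: Frank wins 25–12.
Carol vs Bob: Bob wins 23–14.
Hank beats each rival — Alice (26–11), Grace (19–18), Frank (26–11), Carol (32–5), Bob (22–15) — so Hank is the Condorcet winner.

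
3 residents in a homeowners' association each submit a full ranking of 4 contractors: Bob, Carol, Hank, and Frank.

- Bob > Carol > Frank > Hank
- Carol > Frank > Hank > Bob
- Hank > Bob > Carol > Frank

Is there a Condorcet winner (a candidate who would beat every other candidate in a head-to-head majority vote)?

No

Head-to-head results (3 voters total):
Bob vs Carol: Bob wins 2–1.
Bob vs Hank: Hank wins 2–1.
Bob vs Frank: Bob wins 2–1.
Carol vs Hank: Carol wins 2–1.
Carol vs Frank: Carol wins 3–0.
Hank vs Frank: Frank wins 2–1.
No candidate beats all others: Bob beats Carol beats Hank beats Bob, a majority cycle.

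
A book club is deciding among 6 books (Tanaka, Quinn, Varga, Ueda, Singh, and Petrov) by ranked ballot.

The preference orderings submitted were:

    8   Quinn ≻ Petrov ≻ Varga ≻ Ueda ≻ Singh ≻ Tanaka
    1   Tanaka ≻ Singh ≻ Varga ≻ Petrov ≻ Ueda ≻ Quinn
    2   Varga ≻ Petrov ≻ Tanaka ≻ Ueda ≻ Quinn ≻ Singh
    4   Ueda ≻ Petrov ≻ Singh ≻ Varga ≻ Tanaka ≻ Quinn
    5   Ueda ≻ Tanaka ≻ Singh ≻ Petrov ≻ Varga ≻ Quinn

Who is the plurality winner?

First-place vote totals:
  Tanaka: 1
  Quinn: 8
  Varga: 2
  Ueda: 9
  Singh: 0
  Petrov: 0
Ueda has the most first-place votes.

Ueda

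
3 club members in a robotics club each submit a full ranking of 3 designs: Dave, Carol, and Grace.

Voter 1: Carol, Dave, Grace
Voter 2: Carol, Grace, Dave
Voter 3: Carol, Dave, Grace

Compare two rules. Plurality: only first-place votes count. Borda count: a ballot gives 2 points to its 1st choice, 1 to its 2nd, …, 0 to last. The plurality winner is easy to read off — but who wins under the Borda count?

Plurality first-place counts: Dave 0, Carol 3, Grace 0 → Carol.
Borda totals: Dave 2, Carol 6, Grace 1 → Carol.

Carol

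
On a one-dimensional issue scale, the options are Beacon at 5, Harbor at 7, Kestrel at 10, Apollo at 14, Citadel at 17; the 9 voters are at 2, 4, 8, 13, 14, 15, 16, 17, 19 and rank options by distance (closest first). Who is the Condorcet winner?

With single-peaked preferences on a line, the Condorcet winner is the candidate closest to the median voter.
The median voter (position 14) is closest to Apollo at 14.
Check: Apollo vs Kestrel — voters closer to Apollo: 6 of 9.

Apollo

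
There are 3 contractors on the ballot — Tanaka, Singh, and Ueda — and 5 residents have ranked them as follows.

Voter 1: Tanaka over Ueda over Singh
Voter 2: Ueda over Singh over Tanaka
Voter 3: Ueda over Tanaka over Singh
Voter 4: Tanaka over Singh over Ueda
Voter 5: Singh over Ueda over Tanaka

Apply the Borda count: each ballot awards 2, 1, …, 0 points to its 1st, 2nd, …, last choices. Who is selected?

Borda scores:
  Tanaka: 2 + 0 + 1 + 2 + 0 = 5
  Singh: 0 + 1 + 0 + 1 + 2 = 4
  Ueda: 1 + 2 + 2 + 0 + 1 = 6
Ueda has the highest total.

Ueda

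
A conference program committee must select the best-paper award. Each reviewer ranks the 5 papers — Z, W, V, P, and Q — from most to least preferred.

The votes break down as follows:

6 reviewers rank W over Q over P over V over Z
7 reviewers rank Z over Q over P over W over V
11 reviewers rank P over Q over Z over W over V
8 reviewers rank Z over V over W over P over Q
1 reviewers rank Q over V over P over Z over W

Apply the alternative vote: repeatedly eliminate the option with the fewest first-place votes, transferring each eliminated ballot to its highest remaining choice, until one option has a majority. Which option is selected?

Round 1: Z 15, P 11, W 6, Q 1, V 0. V has the fewest and is eliminated.
Round 2: Z 15, P 11, W 6, Q 1. Q has the fewest and is eliminated.
Round 3: Z 15, P 12, W 6. W has the fewest and is eliminated.
Round 4: P 18, Z 15. P has a majority.

P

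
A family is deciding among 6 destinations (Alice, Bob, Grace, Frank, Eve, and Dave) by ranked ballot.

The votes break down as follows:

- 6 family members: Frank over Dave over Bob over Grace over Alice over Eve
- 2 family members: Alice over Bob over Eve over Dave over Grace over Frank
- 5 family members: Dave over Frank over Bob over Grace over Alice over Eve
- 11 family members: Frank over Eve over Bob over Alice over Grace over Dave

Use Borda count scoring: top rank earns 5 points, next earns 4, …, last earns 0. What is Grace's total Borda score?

35

Borda scores:
  Alice: 6·1 + 2·5 + 5·1 + 11·2 = 43
  Bob: 6·3 + 2·4 + 5·3 + 11·3 = 74
  Grace: 6·2 + 2·1 + 5·2 + 11·1 = 35
  Frank: 6·5 + 2·0 + 5·4 + 11·5 = 105
  Eve: 6·0 + 2·3 + 5·0 + 11·4 = 50
  Dave: 6·4 + 2·2 + 5·5 + 11·0 = 53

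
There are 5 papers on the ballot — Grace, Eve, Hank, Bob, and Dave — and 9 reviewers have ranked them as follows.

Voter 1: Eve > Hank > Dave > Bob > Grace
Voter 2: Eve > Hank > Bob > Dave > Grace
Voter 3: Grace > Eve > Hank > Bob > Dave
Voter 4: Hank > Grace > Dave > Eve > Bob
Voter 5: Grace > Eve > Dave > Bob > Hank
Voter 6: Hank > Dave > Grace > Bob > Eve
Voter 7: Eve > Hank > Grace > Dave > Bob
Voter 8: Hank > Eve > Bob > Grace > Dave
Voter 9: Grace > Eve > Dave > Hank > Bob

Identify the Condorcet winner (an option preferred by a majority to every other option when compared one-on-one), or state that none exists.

No Condorcet winner

Head-to-head results (9 voters total):
Grace vs Eve: Grace wins 5–4.
Grace vs Hank: Hank wins 6–3.
Grace vs Bob: Grace wins 6–3.
Grace vs Dave: Grace wins 6–3.
Eve vs Hank: Eve wins 6–3.
Eve vs Bob: Eve wins 8–1.
Eve vs Dave: Eve wins 7–2.
Hank vs Bob: Hank wins 8–1.
Hank vs Dave: Hank wins 7–2.
Bob vs Dave: Dave wins 6–3.
No candidate beats all others: Grace beats Eve beats Hank beats Grace, a majority cycle.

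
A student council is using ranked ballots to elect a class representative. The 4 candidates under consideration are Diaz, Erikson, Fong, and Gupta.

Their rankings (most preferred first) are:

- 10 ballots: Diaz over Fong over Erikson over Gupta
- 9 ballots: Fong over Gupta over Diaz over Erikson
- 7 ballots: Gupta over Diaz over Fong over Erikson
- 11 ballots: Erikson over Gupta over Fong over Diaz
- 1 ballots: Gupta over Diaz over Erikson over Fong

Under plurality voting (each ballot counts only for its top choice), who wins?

First-place vote totals:
  Diaz: 10
  Erikson: 11
  Fong: 9
  Gupta: 8
Erikson has the most first-place votes.

Erikson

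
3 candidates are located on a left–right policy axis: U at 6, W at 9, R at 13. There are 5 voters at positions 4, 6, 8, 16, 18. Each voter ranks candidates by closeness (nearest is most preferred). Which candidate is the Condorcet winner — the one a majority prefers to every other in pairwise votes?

With single-peaked preferences on a line, the Condorcet winner is the candidate closest to the median voter.
The median voter (position 8) is closest to W at 9.
Check: W vs U — voters closer to W: 3 of 5.

W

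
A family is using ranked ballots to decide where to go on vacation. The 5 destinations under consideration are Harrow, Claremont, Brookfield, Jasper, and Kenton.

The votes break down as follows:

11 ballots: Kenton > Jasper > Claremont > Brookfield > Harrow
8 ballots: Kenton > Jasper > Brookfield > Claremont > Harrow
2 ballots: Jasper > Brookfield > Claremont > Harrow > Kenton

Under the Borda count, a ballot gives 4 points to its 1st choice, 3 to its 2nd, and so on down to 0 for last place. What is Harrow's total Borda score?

Borda scores:
  Harrow: 11·0 + 8·0 + 2·1 = 2
  Claremont: 11·2 + 8·1 + 2·2 = 34
  Brookfield: 11·1 + 8·2 + 2·3 = 33
  Jasper: 11·3 + 8·3 + 2·4 = 65
  Kenton: 11·4 + 8·4 + 2·0 = 76

2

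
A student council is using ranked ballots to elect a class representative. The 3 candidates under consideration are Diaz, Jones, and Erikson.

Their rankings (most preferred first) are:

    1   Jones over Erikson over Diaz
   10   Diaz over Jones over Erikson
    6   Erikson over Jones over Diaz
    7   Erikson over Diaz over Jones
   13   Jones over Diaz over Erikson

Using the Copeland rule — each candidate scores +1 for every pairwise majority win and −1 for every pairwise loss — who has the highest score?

Jones

Pairwise results:
  Diaz vs Jones: Jones wins 20–17.
  Diaz vs Erikson: Diaz wins 23–14.
  Jones vs Erikson: Jones wins 24–13.
Copeland scores (wins − losses):
  Diaz: 1 − 1 = 0
  Jones: 2 − 0 = 2
  Erikson: 0 − 2 = -2
Jones has the best Copeland score.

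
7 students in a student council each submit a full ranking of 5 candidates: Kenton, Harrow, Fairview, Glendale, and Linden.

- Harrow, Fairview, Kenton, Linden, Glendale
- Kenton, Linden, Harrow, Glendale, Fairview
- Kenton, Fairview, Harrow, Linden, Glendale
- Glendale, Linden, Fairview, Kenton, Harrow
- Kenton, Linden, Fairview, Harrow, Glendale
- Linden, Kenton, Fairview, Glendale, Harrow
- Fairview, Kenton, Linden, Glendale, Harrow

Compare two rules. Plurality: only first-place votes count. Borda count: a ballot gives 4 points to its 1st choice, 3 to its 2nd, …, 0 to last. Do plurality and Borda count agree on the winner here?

Yes

Plurality first-place counts: Kenton 3, Harrow 1, Fairview 1, Glendale 1, Linden 1 → Kenton.
Borda totals: Kenton 21, Harrow 9, Fairview 16, Glendale 7, Linden 17 → Kenton.
The two rules agree on Kenton.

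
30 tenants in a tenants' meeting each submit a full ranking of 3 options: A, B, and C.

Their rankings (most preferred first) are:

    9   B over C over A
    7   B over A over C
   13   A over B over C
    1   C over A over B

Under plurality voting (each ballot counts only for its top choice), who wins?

First-place vote totals:
  A: 13
  B: 16
  C: 1
B has the most first-place votes.

B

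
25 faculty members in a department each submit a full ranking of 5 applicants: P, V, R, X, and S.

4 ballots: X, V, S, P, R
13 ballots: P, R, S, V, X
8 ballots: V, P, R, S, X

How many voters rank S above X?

21

Ballots ranking S above X: 13+8 = 21.
Ballots ranking X above S: 4.
So 21 of 25 voters prefer S to X.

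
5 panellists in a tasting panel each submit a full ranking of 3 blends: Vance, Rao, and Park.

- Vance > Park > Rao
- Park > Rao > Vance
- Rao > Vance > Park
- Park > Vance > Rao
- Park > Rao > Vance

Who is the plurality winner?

First-place vote totals:
  Vance: 1
  Rao: 1
  Park: 3
Park has the most first-place votes.

Park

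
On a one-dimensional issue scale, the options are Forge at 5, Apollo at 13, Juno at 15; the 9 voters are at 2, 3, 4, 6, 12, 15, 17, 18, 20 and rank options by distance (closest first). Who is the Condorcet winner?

With single-peaked preferences on a line, the Condorcet winner is the candidate closest to the median voter.
The median voter (position 12) is closest to Apollo at 13.
Check: Apollo vs Juno — voters closer to Apollo: 5 of 9.

Apollo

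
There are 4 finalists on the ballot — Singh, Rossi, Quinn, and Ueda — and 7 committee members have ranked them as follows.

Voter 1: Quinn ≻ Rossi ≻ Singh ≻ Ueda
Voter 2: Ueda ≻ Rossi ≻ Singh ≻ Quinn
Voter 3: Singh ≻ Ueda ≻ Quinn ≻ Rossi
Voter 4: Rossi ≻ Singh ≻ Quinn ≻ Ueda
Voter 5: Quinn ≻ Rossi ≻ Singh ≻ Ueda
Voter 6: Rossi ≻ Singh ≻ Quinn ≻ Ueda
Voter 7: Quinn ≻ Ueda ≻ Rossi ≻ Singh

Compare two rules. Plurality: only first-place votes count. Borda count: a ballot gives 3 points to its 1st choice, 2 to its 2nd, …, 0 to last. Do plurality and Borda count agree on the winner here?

No

Plurality first-place counts: Singh 1, Rossi 2, Quinn 3, Ueda 1 → Quinn.
Borda totals: Singh 10, Rossi 13, Quinn 12, Ueda 7 → Rossi.
The two rules disagree: plurality picks Quinn, Borda picks Rossi.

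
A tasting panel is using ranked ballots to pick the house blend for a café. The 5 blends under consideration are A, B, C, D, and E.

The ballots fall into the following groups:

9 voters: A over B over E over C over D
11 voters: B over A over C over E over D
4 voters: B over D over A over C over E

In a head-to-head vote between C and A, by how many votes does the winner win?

24

Ballots ranking C above A: 0.
Ballots ranking A above C: 9+11+4 = 24.
A wins 24–0, a margin of 24.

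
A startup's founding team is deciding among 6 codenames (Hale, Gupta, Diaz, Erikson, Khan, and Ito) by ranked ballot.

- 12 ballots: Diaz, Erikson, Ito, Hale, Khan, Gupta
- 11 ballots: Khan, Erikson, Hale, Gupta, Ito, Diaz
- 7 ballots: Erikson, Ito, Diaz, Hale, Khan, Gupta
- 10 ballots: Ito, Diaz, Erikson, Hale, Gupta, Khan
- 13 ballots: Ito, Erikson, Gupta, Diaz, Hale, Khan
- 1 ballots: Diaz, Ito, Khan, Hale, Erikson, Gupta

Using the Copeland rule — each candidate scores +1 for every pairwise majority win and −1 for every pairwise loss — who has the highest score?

Pairwise results:
  Hale vs Gupta: Hale wins 41–13.
  Hale vs Diaz: Diaz wins 43–11.
  Hale vs Erikson: Erikson wins 53–1.
  Hale vs Khan: Hale wins 42–12.
  Hale vs Ito: Ito wins 43–11.
  Gupta vs Diaz: Diaz wins 30–24.
  Gupta vs Erikson: Erikson wins 54–0.
  Gupta vs Khan: Khan wins 31–23.
  Gupta vs Ito: Ito wins 43–11.
  Diaz vs Erikson: Erikson wins 31–23.
  Diaz vs Khan: Diaz wins 43–11.
  Diaz vs Ito: Ito wins 41–13.
  Erikson vs Khan: Erikson wins 42–12.
  Erikson vs Ito: Erikson wins 30–24.
  Khan vs Ito: Ito wins 43–11.
Copeland scores (wins − losses):
  Hale: 2 − 3 = -1
  Gupta: 0 − 5 = -5
  Diaz: 3 − 2 = 1
  Erikson: 5 − 0 = 5
  Khan: 1 − 4 = -3
  Ito: 4 − 1 = 3
Erikson has the best Copeland score.

Erikson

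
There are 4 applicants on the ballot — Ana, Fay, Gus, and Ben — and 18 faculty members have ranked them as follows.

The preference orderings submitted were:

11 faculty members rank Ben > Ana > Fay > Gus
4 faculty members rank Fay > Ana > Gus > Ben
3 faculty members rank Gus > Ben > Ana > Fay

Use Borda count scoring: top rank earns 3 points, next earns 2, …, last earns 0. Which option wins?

Ben

Borda scores:
  Ana: 11·2 + 4·2 + 3·1 = 33
  Fay: 11·1 + 4·3 + 3·0 = 23
  Gus: 11·0 + 4·1 + 3·3 = 13
  Ben: 11·3 + 4·0 + 3·2 = 39
Ben has the highest total.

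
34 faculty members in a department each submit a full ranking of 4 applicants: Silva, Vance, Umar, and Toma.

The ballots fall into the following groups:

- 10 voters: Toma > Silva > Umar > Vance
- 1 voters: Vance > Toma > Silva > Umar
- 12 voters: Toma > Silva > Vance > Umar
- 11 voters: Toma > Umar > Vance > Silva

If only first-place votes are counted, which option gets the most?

First-place vote totals:
  Silva: 0
  Vance: 1
  Umar: 0
  Toma: 33
Toma has the most first-place votes.

Toma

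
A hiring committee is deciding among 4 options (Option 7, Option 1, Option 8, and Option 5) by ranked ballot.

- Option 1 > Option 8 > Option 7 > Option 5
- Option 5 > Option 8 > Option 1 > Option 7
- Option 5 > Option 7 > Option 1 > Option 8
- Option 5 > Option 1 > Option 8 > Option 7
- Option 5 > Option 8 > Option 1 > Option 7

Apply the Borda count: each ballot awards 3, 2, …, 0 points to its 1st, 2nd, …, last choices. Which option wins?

Borda scores:
  Option 7: 1 + 0 + 2 + 0 + 0 = 3
  Option 1: 3 + 1 + 1 + 2 + 1 = 8
  Option 8: 2 + 2 + 0 + 1 + 2 = 7
  Option 5: 0 + 3 + 3 + 3 + 3 = 12
Option 5 has the highest total.

Option 5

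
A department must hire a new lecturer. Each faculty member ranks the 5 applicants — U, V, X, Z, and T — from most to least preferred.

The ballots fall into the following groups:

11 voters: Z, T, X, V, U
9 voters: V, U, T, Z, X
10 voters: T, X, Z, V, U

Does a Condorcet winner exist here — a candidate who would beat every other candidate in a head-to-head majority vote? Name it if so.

T

Head-to-head results (30 voters total):
U vs V: V wins 30–0.
U vs X: X wins 21–9.
U vs Z: Z wins 21–9.
U vs T: T wins 21–9.
V vs X: X wins 21–9.
V vs Z: Z wins 21–9.
V vs T: T wins 21–9.
X vs Z: Z wins 20–10.
X vs T: T wins 30–0.
Z vs T: T wins 19–11.
T beats each rival — U (21–9), V (21–9), X (30–0), Z (19–11) — so T is the Condorcet winner.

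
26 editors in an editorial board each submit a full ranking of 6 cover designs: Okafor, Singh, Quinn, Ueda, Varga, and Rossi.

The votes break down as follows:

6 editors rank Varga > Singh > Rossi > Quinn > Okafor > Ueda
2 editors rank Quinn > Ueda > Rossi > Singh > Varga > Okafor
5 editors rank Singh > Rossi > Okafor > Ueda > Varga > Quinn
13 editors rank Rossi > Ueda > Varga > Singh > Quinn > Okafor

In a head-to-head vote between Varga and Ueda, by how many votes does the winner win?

14

Ballots ranking Varga above Ueda: 6.
Ballots ranking Ueda above Varga: 2+5+13 = 20.
Ueda wins 20–6, a margin of 14.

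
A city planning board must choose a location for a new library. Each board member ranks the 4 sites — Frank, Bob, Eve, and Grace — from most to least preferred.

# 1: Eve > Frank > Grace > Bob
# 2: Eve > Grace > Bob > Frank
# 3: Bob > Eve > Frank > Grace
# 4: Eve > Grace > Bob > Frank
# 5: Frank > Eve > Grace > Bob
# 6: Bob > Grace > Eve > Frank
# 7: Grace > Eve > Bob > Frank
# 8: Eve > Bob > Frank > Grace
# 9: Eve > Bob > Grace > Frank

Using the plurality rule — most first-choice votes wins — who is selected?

First-place vote totals:
  Frank: 1
  Bob: 2
  Eve: 5
  Grace: 1
Eve has the most first-place votes.

Eve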